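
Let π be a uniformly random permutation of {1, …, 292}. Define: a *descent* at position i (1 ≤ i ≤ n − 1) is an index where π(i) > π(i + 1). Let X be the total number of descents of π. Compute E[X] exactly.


Write X = Σ X_I over i = 1, …, 291, with X_I the indicator of one descent.
There are 291 indicators.
For each fixed i, the pair (π(i), π(i+1)) is a uniformly random ordered pair of distinct values from {1, …, 292}; by symmetry P[π(i) > π(i+1)] = 1/2.
By linearity: E[X] = 291 · (1/2) = (292 − 1) · (1/2) = 291/2 ≈ 145.50000.

E[X] = 291/2 = 145.50000.


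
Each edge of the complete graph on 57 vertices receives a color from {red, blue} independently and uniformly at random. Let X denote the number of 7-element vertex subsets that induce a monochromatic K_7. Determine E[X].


Let X = Σ_S X_S over the C(57, 7) = 264385836 subsets S of size 7, where X_S = 1 if the K_7 on S is monochromatic.
For a fixed S, the K_7 on S has C(7, 2) = 21 edges. P[all 21 edges red] = (1/2)^21, and likewise for blue, so P[monochromatic] = 2·(1/2)^21 = 2^{1 − 21} = 1/1048576.
By linearity: E[X] = C(57, 7) · 2^{1 − 21} = 264385836 · 1/1048576 = 66096459/262144.
Numerically: E[X] ≈ 252.137981.

E[X] = C(57,7)·2^(1−C(7,2)) = 66096459/262144 ≈ 252.137981.


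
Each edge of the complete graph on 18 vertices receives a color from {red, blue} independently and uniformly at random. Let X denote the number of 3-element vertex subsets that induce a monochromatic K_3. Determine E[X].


Let X = Σ_S X_S over the C(18, 3) = 816 subsets S of size 3, where X_S = 1 if the K_3 on S is monochromatic.
For a fixed S, the K_3 on S has C(3, 2) = 3 edges. P[all 3 edges red] = (1/2)^3, and likewise for blue, so P[monochromatic] = 2·(1/2)^3 = 2^{1 − 3} = 1/4.
Summing: E[X] = C(18, 3) · 2^{1 − 3} = 816 · 1/4 = 204.
Numerically: E[X] ≈ 204.000000.

E[X] = C(18,3)·2^(1−C(3,2)) = 204 ≈ 204.000000.


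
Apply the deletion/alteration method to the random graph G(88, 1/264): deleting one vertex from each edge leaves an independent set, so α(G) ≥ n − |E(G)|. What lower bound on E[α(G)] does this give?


E[|E(G)|] = C(88, 2)·p = 3828 · (1/264) = 29/2.
E[α(G)] ≥ n − E[|E(G)|] = 88 − 29/2 = 147/2.
Numerically: ≈ 73.500.
(This is only a lower bound; the true E[α(G)] may be larger.)

E[α(G)] ≥ 147/2 ≈ 73.500.


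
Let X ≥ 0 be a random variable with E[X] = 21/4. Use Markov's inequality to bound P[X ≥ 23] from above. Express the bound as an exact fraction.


μ = E[X] = 21/4, a = 23.
Markov: P[X ≥ 23] ≤ μ/a = (21/4)/23 = 21/92.
Numerically: ≈ 0.22826.
(Since a = 23 > μ = 5.25000, the bound 21/92 is < 1 and informative.)

P[X ≥ 23] ≤ 21/92 ≈ 0.22826.


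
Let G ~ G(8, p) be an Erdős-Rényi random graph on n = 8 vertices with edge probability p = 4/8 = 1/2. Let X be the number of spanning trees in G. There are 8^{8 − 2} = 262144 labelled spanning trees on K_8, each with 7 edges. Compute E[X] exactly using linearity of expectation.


K_8 has 8^{8 − 2} = 262144 labelled spanning trees.
For each such spanning tree H, let X_H = 1 if all 7 edges of H are present in G. Then P[X_H = 1] = p^{7} = (1/2)^{7} = 1/128.
By linearity: E[X] = Σ_H E[X_H] = 262144 · p^{7} = 262144 · 1/128 = 2048.
Numerically: E[X] ≈ 2048.

E[X] = 262144 · (1/2)^{7} = 2048 ≈ 2048.


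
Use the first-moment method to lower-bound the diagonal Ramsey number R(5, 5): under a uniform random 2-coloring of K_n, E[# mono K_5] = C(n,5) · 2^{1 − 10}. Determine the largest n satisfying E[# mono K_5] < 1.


We need C(n, 5) · 2^{1 − 10} < 1, i.e. C(n, 5) < 2^{10 − 1} = 512.
Check values of n near the boundary:
  n = 8: C(8, 5) = 56; 56 < 512? YES
  n = 9: C(9, 5) = 126; 126 < 512? YES
  n = 10: C(10, 5) = 252; 252 < 512? YES
  n = 11: C(11, 5) = 462; 462 < 512? YES
  n = 12: C(12, 5) = 792; 792 < 512? NO
  n = 13: C(13, 5) = 1287; 1287 < 512? NO
The largest n with C(n, 5) < 512 is n = 11 (where E[X] = 231/256 ≈ 0.9023438). Hence R(5, 5) > 11, i.e. R(5, 5) ≥ 12.

Largest n = 11; hence R(5, 5) > 11.


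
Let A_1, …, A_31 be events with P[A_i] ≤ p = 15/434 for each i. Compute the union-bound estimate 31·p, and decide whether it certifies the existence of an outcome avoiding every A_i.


Union bound: P[∪_{i=1}^{31} A_i] ≤ Σ_i P[A_i] ≤ 31·p = 31·(15/434) = 15/14.
Numerically: 15/14 ≈ 1.071429.
Is 15/14 < 1? NO.
Since the bound 15/14 is ≥ 1, the union bound is uninformative here; it does NOT by itself certify existence.

31·p = 15/14 ≈ 1.071429; existence NOT certified by the union bound.


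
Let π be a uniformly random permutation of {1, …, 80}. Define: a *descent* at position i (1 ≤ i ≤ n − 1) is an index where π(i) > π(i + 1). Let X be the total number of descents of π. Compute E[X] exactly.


Write X = Σ X_I over i = 1, …, 79, with X_I the indicator of one descent.
There are 79 indicators.
For each fixed i, the pair (π(i), π(i+1)) is a uniformly random ordered pair of distinct values from {1, …, 80}; by symmetry P[π(i) > π(i+1)] = 1/2.
By linearity: E[X] = 79 · (1/2) = (80 − 1) · (1/2) = 79/2 ≈ 39.50000.

E[X] = 79/2 = 39.50000.


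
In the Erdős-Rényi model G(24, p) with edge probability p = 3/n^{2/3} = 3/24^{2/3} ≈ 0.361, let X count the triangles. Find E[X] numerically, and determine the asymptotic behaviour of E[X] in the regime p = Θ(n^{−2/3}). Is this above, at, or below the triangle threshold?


Number of potential triangles: C(24, 3) = 2024.
Each occurs with probability p³ ≈ (0.361)³ ≈ 4.68750e-02.
By linearity: E[X] = C(24, 3)·p³ ≈ 2024 · 4.68750e-02 ≈ 94.875.
Since α = 2/3 < 1, p = c/n^{2/3} ≫ 1/n is above the triangle threshold p ~ 1/n. Asymptotically E[X] ~ (c³/6)·n^{3(1−α)} = (3³/6)·n^{1} → ∞; triangles are abundant w.h.p.

E[X] ≈ 94.875; in regime p = Θ(1/n^{2/3}) E[X] diverges (above the triangle threshold p ~ 1/n).


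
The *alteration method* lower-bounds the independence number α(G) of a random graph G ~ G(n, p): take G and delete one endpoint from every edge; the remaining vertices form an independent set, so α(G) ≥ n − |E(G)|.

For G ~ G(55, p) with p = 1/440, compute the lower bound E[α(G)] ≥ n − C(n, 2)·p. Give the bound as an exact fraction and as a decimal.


E[|E(G)|] = C(55, 2)·p = 1485 · (1/440) = 27/8.
E[α(G)] ≥ n − E[|E(G)|] = 55 − 27/8 = 413/8.
Numerically: ≈ 51.6250.
(This is only a lower bound; the true E[α(G)] may be larger.)

E[α(G)] ≥ 413/8 ≈ 51.6250.


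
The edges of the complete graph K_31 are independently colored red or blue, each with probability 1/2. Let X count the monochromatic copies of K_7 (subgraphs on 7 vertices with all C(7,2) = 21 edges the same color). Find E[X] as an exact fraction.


Let X = Σ_S X_S over the C(31, 7) = 2629575 subsets S of size 7, where X_S = 1 if the K_7 on S is monochromatic.
For a fixed S, the K_7 on S has C(7, 2) = 21 edges. P[all 21 edges red] = (1/2)^21, and likewise for blue, so P[monochromatic] = 2·(1/2)^21 = 2^{1 − 21} = 1/1048576.
By linearity: E[X] = C(31, 7) · 2^{1 − 21} = 2629575 · 1/1048576 = 2629575/1048576.
Numerically: E[X] ≈ 2.508.

E[X] = C(31,7)·2^(1−C(7,2)) = 2629575/1048576 ≈ 2.508.


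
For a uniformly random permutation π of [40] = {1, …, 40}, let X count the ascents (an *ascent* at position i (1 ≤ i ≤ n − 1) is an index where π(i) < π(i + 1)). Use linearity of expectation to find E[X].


Write X = Σ X_I over i = 1, …, 39, with X_I the indicator of one ascent.
There are 39 indicators.
For each fixed i, the pair (π(i), π(i+1)) is a uniformly random ordered pair of distinct values from {1, …, 40}; by symmetry P[π(i) < π(i+1)] = 1/2.
By linearity: E[X] = 39 · (1/2) = (40 − 1) · (1/2) = 39/2 ≈ 19.5000.

E[X] = 39/2 = 19.5000.


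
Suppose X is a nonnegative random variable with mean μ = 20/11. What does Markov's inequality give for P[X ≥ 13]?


μ = E[X] = 20/11, a = 13.
Markov: P[X ≥ 13] ≤ μ/a = (20/11)/13 = 20/143.
Numerically: ≈ 0.140.
(Since a = 13 > μ = 1.818, the bound 20/143 is < 1 and informative.)

P[X ≥ 13] ≤ 20/143 ≈ 0.140.


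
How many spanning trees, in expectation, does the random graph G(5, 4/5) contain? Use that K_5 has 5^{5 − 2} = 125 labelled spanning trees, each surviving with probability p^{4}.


K_5 has 5^{5 − 2} = 125 labelled spanning trees.
For each such spanning tree H, let X_H = 1 if all 4 edges of H are present in G. Then P[X_H = 1] = p^{4} = (4/5)^{4} = 256/625.
By linearity: E[X] = Σ_H E[X_H] = 125 · p^{4} = 125 · 256/625 = 256/5.
Numerically: E[X] ≈ 51.2.

E[X] = 125 · (4/5)^{4} = 256/5 ≈ 51.2.


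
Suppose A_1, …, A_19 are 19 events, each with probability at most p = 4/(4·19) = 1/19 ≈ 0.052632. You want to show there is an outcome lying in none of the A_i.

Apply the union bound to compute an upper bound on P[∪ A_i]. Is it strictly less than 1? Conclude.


Union bound: P[∪_{i=1}^{19} A_i] ≤ Σ_i P[A_i] ≤ 19·p = 19·(1/19) = 1.
Numerically: 1 ≈ 1.000000.
Is 1 < 1? NO.
Since the bound 1 is ≥ 1, the union bound is uninformative here; it does NOT by itself certify existence.

19·p = 1 ≈ 1.000000; existence NOT certified by the union bound.


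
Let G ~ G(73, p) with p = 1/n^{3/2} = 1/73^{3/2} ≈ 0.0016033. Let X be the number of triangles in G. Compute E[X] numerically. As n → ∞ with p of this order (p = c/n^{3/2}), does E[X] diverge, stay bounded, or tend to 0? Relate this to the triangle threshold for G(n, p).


Number of potential triangles: C(73, 3) = 62196.
Each occurs with probability p³ ≈ (0.0016033)³ ≈ 4.12142242e-09.
By linearity: E[X] = C(73, 3)·p³ ≈ 62196 · 4.12142242e-09 ≈ 0.000256.
Since α = 3/2 > 1, p = c/n^{3/2} = o(1/n) is below the triangle threshold p ~ 1/n. Asymptotically E[X] ~ (c³/6)·n^{3(1−α)} = (1³/6)·n^{-1.5} → 0, so by Markov's inequality G has no triangles w.h.p.

E[X] ≈ 0.000256; in regime p = Θ(1/n^{3/2}) E[X] tends to 0 (below the triangle threshold p ~ 1/n).


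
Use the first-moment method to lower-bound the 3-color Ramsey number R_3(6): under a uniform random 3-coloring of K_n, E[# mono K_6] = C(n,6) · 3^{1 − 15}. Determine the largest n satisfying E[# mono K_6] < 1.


We need C(n, 6) · 3^{1 − 15} < 1, i.e. C(n, 6) < 3^{15 − 1} = 4782969.
Check values of n near the boundary:
  n = 36: C(36, 6) = 1947792; 1947792 < 4782969? YES
  n = 37: C(37, 6) = 2324784; 2324784 < 4782969? YES
  n = 38: C(38, 6) = 2760681; 2760681 < 4782969? YES
  n = 39: C(39, 6) = 3262623; 3262623 < 4782969? YES
  n = 40: C(40, 6) = 3838380; 3838380 < 4782969? YES
  n = 41: C(41, 6) = 4496388; 4496388 < 4782969? YES
  n = 42: C(42, 6) = 5245786; 5245786 < 4782969? NO
The largest n with C(n, 6) < 4782969 is n = 41 (where E[X] = 1498796/1594323 ≈ 0.940083). Hence R_3(6) > 41, i.e. R_3(6) ≥ 42.

Largest n = 41; hence R_3(6) > 41.


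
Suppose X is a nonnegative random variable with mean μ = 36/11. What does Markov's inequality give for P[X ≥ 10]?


μ = E[X] = 36/11, a = 10.
Markov: P[X ≥ 10] ≤ μ/a = (36/11)/10 = 18/55.
Numerically: ≈ 0.327273.
(Since a = 10 > μ = 3.272727, the bound 18/55 is < 1 and informative.)

P[X ≥ 10] ≤ 18/55 ≈ 0.327273.


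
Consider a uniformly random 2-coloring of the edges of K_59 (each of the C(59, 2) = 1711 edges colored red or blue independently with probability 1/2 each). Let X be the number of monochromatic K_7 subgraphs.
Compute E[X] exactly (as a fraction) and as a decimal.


Let X = Σ_S X_S over the C(59, 7) = 341149446 subsets S of size 7, where X_S = 1 if the K_7 on S is monochromatic.
For a fixed S, the K_7 on S has C(7, 2) = 21 edges. P[all 21 edges red] = (1/2)^21, and likewise for blue, so P[monochromatic] = 2·(1/2)^21 = 2^{1 − 21} = 1/1048576.
By linearity of expectation: E[X] = C(59, 7) · 2^{1 − 21} = 341149446 · 1/1048576 = 170574723/524288.
Numerically: E[X] ≈ 325.345465.

E[X] = C(59,7)·2^(1−C(7,2)) = 170574723/524288 ≈ 325.345465.


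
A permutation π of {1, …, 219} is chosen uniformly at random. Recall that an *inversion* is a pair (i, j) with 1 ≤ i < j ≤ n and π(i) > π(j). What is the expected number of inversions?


Write X = Σ X_I over the C(219, 2) = 23871 pairs i < j, with X_I the indicator of one inversion.
There are 23871 indicators.
For each fixed pair i < j, the values π(i) and π(j) are two distinct elements of {1, …, 219} in uniformly random order; by symmetry P[π(i) > π(j)] = 1/2.
By linearity: E[X] = 23871 · (1/2) = C(219, 2) · (1/2) = 23871/2 = 23871/2 ≈ 11935.50000.

E[X] = 23871/2 = 11935.50000.


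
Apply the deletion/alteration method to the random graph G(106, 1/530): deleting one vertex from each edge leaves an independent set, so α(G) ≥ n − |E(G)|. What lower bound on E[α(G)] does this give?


E[|E(G)|] = C(106, 2)·p = 5565 · (1/530) = 21/2.
E[α(G)] ≥ n − E[|E(G)|] = 106 − 21/2 = 191/2.
Numerically: ≈ 95.500000.
(This is only a lower bound; the true E[α(G)] may be larger.)

E[α(G)] ≥ 191/2 ≈ 95.500000.


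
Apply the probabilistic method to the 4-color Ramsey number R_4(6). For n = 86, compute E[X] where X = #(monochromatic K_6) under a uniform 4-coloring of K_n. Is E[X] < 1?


E[X] = C(86, 6) · 4^{1 − 15} = 470155077 · 4^{−14} = 470155077/268435456.
As a reduced fraction: E[X] = 470155077/268435456 ≈ 1.7514641.
Is E[X] < 1? NO.
Since E[X] ≥ 1, the first-moment bound is inconclusive at n = 86; it does NOT by itself certify R_4(6) > 86.

E[X] = 470155077/268435456 ≈ 1.7514641; E[X] ≥ 1; first-moment method inconclusive here.


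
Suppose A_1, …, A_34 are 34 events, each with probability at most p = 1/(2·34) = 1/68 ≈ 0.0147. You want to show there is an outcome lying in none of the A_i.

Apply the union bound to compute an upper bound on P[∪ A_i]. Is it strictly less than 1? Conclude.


Union bound: P[∪_{i=1}^{34} A_i] ≤ Σ_i P[A_i] ≤ 34·p = 34·(1/68) = 1/2.
Numerically: 1/2 ≈ 0.5000.
Is 1/2 < 1? YES.
Since P[∪ A_i] ≤ 1/2 < 1, the complement has P[∩ A_i^c] ≥ 1 − 1/2 = 1/2 > 0, so some outcome avoids every A_i.

34·p = 1/2 ≈ 0.5000; existence CERTIFIED by the union bound.


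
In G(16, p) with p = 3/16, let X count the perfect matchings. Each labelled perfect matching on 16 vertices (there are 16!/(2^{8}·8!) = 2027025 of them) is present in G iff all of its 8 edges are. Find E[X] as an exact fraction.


K_16 has 16!/(2^{8}·8!) = 2027025 labelled perfect matchings.
For each such perfect matching H, let X_H = 1 if all 8 edges of H are present in G. Then P[X_H = 1] = p^{8} = (3/16)^{8} = 6561/4294967296.
By linearity of expectation: E[X] = Σ_H E[X_H] = 2027025 · p^{8} = 2027025 · 6561/4294967296 = 13299311025/4294967296.
Numerically: E[X] ≈ 3.1.

E[X] = 2027025 · (3/16)^{8} = 13299311025/4294967296 ≈ 3.1.


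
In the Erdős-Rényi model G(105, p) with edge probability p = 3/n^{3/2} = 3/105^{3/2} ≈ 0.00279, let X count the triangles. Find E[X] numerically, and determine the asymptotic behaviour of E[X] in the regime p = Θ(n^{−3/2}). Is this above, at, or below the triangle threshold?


Number of potential triangles: C(105, 3) = 187460.
Each occurs with probability p³ ≈ (0.00279)³ ≈ 2.16776e-08.
By linearity: E[X] = C(105, 3)·p³ ≈ 187460 · 2.16776e-08 ≈ 0.004.
Since α = 3/2 > 1, p = c/n^{3/2} = o(1/n) is below the triangle threshold p ~ 1/n. Asymptotically E[X] ~ (c³/6)·n^{3(1−α)} = (3³/6)·n^{-1.5} → 0, so by Markov's inequality G has no triangles w.h.p.

E[X] ≈ 0.004; in regime p = Θ(1/n^{3/2}) E[X] tends to 0 (below the triangle threshold p ~ 1/n).


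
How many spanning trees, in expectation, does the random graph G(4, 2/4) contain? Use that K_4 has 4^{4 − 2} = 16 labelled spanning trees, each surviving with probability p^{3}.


K_4 has 4^{4 − 2} = 16 labelled spanning trees.
For each such spanning tree H, let X_H = 1 if all 3 edges of H are present in G. Then P[X_H = 1] = p^{3} = (1/2)^{3} = 1/8.
By linearity: E[X] = Σ_H E[X_H] = 16 · p^{3} = 16 · 1/8 = 2.
Numerically: E[X] ≈ 2.

E[X] = 16 · (1/2)^{3} = 2 ≈ 2.


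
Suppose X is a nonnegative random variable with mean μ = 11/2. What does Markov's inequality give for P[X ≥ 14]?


μ = E[X] = 11/2, a = 14.
Markov: P[X ≥ 14] ≤ μ/a = (11/2)/14 = 11/28.
Numerically: ≈ 0.393.
(Since a = 14 > μ = 5.500, the bound 11/28 is < 1 and informative.)

P[X ≥ 14] ≤ 11/28 ≈ 0.393.


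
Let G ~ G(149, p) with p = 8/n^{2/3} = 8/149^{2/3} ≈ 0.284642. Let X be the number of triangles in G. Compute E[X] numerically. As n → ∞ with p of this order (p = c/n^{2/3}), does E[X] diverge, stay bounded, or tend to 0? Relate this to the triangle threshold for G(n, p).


Number of potential triangles: C(149, 3) = 540274.
Each occurs with probability p³ ≈ (0.284642)³ ≈ 2.30620242e-02.
By linearity: E[X] = C(149, 3)·p³ ≈ 540274 · 2.30620242e-02 ≈ 12459.812081.
Since α = 2/3 < 1, p = c/n^{2/3} ≫ 1/n is above the triangle threshold p ~ 1/n. Asymptotically E[X] ~ (c³/6)·n^{3(1−α)} = (8³/6)·n^{1} → ∞; triangles are abundant w.h.p.

E[X] ≈ 12459.812081; in regime p = Θ(1/n^{2/3}) E[X] diverges (above the triangle threshold p ~ 1/n).


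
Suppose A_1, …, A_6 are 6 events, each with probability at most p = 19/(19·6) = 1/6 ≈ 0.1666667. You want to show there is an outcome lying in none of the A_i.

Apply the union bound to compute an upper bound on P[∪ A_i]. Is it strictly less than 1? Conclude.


Union bound: P[∪_{i=1}^{6} A_i] ≤ Σ_i P[A_i] ≤ 6·p = 6·(1/6) = 1.
Numerically: 1 ≈ 1.0000000.
Is 1 < 1? NO.
Since the bound 1 is ≥ 1, the union bound is uninformative here; it does NOT by itself certify existence.

6·p = 1 ≈ 1.0000000; existence NOT certified by the union bound.


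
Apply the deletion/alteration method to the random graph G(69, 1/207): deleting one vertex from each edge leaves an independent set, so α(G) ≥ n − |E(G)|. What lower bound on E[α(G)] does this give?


E[|E(G)|] = C(69, 2)·p = 2346 · (1/207) = 34/3.
E[α(G)] ≥ n − E[|E(G)|] = 69 − 34/3 = 173/3.
Numerically: ≈ 57.666667.
(This is only a lower bound; the true E[α(G)] may be larger.)

E[α(G)] ≥ 173/3 ≈ 57.666667.


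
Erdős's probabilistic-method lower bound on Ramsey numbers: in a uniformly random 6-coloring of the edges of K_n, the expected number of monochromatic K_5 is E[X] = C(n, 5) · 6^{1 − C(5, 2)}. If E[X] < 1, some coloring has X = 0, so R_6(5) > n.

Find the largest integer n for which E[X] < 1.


We need C(n, 5) · 6^{1 − 10} < 1, i.e. C(n, 5) < 6^{10 − 1} = 10077696.
Check values of n near the boundary:
  n = 66: C(66, 5) = 8936928; 8936928 < 10077696? YES
  n = 67: C(67, 5) = 9657648; 9657648 < 10077696? YES
  n = 68: C(68, 5) = 10424128; 10424128 < 10077696? NO
  n = 69: C(69, 5) = 11238513; 11238513 < 10077696? NO
The largest n with C(n, 5) < 10077696 is n = 67 (where E[X] = 67067/69984 ≈ 0.95832). Hence R_6(5) > 67, i.e. R_6(5) ≥ 68.

Largest n = 67; hence R_6(5) > 67.


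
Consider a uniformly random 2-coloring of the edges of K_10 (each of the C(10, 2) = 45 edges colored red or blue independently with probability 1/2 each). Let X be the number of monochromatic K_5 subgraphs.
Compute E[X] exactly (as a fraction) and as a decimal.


Let X = Σ_S X_S over the C(10, 5) = 252 subsets S of size 5, where X_S = 1 if the K_5 on S is monochromatic.
For a fixed S, the K_5 on S has C(5, 2) = 10 edges. P[all 10 edges red] = (1/2)^10, and likewise for blue, so P[monochromatic] = 2·(1/2)^10 = 2^{1 − 10} = 1/512.
Summing: E[X] = C(10, 5) · 2^{1 − 10} = 252 · 1/512 = 63/128.
Numerically: E[X] ≈ 0.49219.

E[X] = C(10,5)·2^(1−C(5,2)) = 63/128 ≈ 0.49219.


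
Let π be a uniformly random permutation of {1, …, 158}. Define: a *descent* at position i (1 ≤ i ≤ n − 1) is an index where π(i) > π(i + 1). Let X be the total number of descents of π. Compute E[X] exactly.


Write X = Σ X_I over i = 1, …, 157, with X_I the indicator of one descent.
There are 157 indicators.
For each fixed i, the pair (π(i), π(i+1)) is a uniformly random ordered pair of distinct values from {1, …, 158}; by symmetry P[π(i) > π(i+1)] = 1/2.
By linearity: E[X] = 157 · (1/2) = (158 − 1) · (1/2) = 157/2 ≈ 78.50000.

E[X] = 157/2 = 78.50000.


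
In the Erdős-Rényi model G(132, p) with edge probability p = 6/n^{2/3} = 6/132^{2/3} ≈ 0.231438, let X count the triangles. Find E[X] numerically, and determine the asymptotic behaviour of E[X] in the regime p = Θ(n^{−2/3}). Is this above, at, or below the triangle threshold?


Number of potential triangles: C(132, 3) = 374660.
Each occurs with probability p³ ≈ (0.231438)³ ≈ 1.23966942e-02.
By linearity: E[X] = C(132, 3)·p³ ≈ 374660 · 1.23966942e-02 ≈ 4644.545455.
Since α = 2/3 < 1, p = c/n^{2/3} ≫ 1/n is above the triangle threshold p ~ 1/n. Asymptotically E[X] ~ (c³/6)·n^{3(1−α)} = (6³/6)·n^{1} → ∞; triangles are abundant w.h.p.

E[X] ≈ 4644.545455; in regime p = Θ(1/n^{2/3}) E[X] diverges (above the triangle threshold p ~ 1/n).


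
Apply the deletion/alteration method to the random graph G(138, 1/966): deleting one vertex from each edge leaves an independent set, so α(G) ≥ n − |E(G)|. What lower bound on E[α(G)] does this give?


E[|E(G)|] = C(138, 2)·p = 9453 · (1/966) = 137/14.
E[α(G)] ≥ n − E[|E(G)|] = 138 − 137/14 = 1795/14.
Numerically: ≈ 128.2143.
(This is only a lower bound; the true E[α(G)] may be larger.)

E[α(G)] ≥ 1795/14 ≈ 128.2143.


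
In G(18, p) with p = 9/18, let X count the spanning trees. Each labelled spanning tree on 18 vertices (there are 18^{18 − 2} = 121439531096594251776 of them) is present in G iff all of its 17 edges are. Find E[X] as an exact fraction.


K_18 has 18^{18 − 2} = 121439531096594251776 labelled spanning trees.
For each such spanning tree H, let X_H = 1 if all 17 edges of H are present in G. Then P[X_H = 1] = p^{17} = (1/2)^{17} = 1/131072.
By linearity: E[X] = Σ_H E[X_H] = 121439531096594251776 · p^{17} = 121439531096594251776 · 1/131072 = 1853020188851841/2.
Numerically: E[X] ≈ 9.27e+14.

E[X] = 121439531096594251776 · (1/2)^{17} = 1853020188851841/2 ≈ 9.27e+14.


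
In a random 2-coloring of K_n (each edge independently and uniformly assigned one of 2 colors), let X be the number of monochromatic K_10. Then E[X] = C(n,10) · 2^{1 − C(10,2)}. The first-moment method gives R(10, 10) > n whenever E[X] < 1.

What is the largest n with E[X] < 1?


We need C(n, 10) · 2^{1 − 45} < 1, i.e. C(n, 10) < 2^{45 − 1} = 17592186044416.
Check values of n near the boundary:
  n = 98: C(98, 10) = 14005614014756; 14005614014756 < 17592186044416? YES
  n = 99: C(99, 10) = 15579278510796; 15579278510796 < 17592186044416? YES
  n = 100: C(100, 10) = 17310309456440; 17310309456440 < 17592186044416? YES
  n = 101: C(101, 10) = 19212541264840; 19212541264840 < 17592186044416? NO
The largest n with C(n, 10) < 17592186044416 is n = 100 (where E[X] = 2163788682055/2199023255552 ≈ 0.983977). Hence R(10, 10) > 100, i.e. R(10, 10) ≥ 101.

Largest n = 100; hence R(10, 10) > 100.


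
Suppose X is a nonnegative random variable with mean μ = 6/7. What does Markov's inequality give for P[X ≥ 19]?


μ = E[X] = 6/7, a = 19.
Markov: P[X ≥ 19] ≤ μ/a = (6/7)/19 = 6/133.
Numerically: ≈ 0.04511.
(Since a = 19 > μ = 0.85714, the bound 6/133 is < 1 and informative.)

P[X ≥ 19] ≤ 6/133 ≈ 0.04511.


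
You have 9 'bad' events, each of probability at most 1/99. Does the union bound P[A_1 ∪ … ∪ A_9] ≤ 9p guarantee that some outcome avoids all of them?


Union bound: P[∪_{i=1}^{9} A_i] ≤ Σ_i P[A_i] ≤ 9·p = 9·(1/99) = 1/11.
Numerically: 1/11 ≈ 0.09091.
Is 1/11 < 1? YES.
Since P[∪ A_i] ≤ 1/11 < 1, the complement has P[∩ A_i^c] ≥ 1 − 1/11 = 10/11 > 0, so some outcome avoids every A_i.

9·p = 1/11 ≈ 0.09091; existence CERTIFIED by the union bound.


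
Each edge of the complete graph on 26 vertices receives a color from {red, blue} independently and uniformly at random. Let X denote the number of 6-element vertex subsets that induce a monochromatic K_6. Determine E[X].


Let X = Σ_S X_S over the C(26, 6) = 230230 subsets S of size 6, where X_S = 1 if the K_6 on S is monochromatic.
For a fixed S, the K_6 on S has C(6, 2) = 15 edges. P[all 15 edges red] = (1/2)^15, and likewise for blue, so P[monochromatic] = 2·(1/2)^15 = 2^{1 − 15} = 1/16384.
By linearity of expectation: E[X] = C(26, 6) · 2^{1 − 15} = 230230 · 1/16384 = 115115/8192.
Numerically: E[X] ≈ 14.05212.

E[X] = C(26,6)·2^(1−C(6,2)) = 115115/8192 ≈ 14.05212.


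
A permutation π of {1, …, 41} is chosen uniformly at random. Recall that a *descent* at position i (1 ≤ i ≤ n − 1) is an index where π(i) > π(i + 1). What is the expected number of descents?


Write X = Σ X_I over i = 1, …, 40, with X_I the indicator of one descent.
There are 40 indicators.
For each fixed i, the pair (π(i), π(i+1)) is a uniformly random ordered pair of distinct values from {1, …, 41}; by symmetry P[π(i) > π(i+1)] = 1/2.
By linearity: E[X] = 40 · (1/2) = (41 − 1) · (1/2) = 20 ≈ 20.000.

E[X] = 20 = 20.000.


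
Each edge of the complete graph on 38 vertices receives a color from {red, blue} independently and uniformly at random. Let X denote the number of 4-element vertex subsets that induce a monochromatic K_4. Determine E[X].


Let X = Σ_S X_S over the C(38, 4) = 73815 subsets S of size 4, where X_S = 1 if the K_4 on S is monochromatic.
For a fixed S, the K_4 on S has C(4, 2) = 6 edges. P[all 6 edges red] = (1/2)^6, and likewise for blue, so P[monochromatic] = 2·(1/2)^6 = 2^{1 − 6} = 1/32.
By linearity: E[X] = C(38, 4) · 2^{1 − 6} = 73815 · 1/32 = 73815/32.
Numerically: E[X] ≈ 2306.719.

E[X] = C(38,4)·2^(1−C(4,2)) = 73815/32 ≈ 2306.719.


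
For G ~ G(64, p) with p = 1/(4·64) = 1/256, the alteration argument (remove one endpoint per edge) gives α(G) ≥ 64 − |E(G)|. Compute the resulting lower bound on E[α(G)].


E[|E(G)|] = C(64, 2)·p = 2016 · (1/256) = 63/8.
E[α(G)] ≥ n − E[|E(G)|] = 64 − 63/8 = 449/8.
Numerically: ≈ 56.125.
(This is only a lower bound; the true E[α(G)] may be larger.)

E[α(G)] ≥ 449/8 ≈ 56.125.


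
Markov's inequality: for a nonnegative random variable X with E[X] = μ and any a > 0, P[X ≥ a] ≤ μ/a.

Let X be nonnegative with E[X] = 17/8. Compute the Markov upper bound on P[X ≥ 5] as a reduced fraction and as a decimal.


μ = E[X] = 17/8, a = 5.
Markov: P[X ≥ 5] ≤ μ/a = (17/8)/5 = 17/40.
Numerically: ≈ 0.4250.
(Since a = 5 > μ = 2.1250, the bound 17/40 is < 1 and informative.)

P[X ≥ 5] ≤ 17/40 ≈ 0.4250.


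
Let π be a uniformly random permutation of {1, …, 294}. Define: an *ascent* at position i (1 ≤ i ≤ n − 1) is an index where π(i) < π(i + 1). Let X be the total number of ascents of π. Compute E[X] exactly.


Write X = Σ X_I over i = 1, …, 293, with X_I the indicator of one ascent.
There are 293 indicators.
For each fixed i, the pair (π(i), π(i+1)) is a uniformly random ordered pair of distinct values from {1, …, 294}; by symmetry P[π(i) < π(i+1)] = 1/2.
By linearity: E[X] = 293 · (1/2) = (294 − 1) · (1/2) = 293/2 ≈ 146.500000.

E[X] = 293/2 = 146.500000.


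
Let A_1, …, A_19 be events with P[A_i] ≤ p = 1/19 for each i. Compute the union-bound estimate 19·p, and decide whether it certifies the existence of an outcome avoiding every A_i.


Union bound: P[∪_{i=1}^{19} A_i] ≤ Σ_i P[A_i] ≤ 19·p = 19·(1/19) = 1.
Numerically: 1 ≈ 1.000.
Is 1 < 1? NO.
Since the bound 1 is ≥ 1, the union bound is uninformative here; it does NOT by itself certify existence.

19·p = 1 ≈ 1.000; existence NOT certified by the union bound.


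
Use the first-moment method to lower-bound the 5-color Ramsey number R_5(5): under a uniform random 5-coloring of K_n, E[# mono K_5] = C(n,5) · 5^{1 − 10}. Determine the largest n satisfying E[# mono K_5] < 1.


We need C(n, 5) · 5^{1 − 10} < 1, i.e. C(n, 5) < 5^{10 − 1} = 1953125.
Check values of n near the boundary:
  n = 43: C(43, 5) = 962598; 962598 < 1953125? YES
  n = 44: C(44, 5) = 1086008; 1086008 < 1953125? YES
  n = 45: C(45, 5) = 1221759; 1221759 < 1953125? YES
  n = 46: C(46, 5) = 1370754; 1370754 < 1953125? YES
  n = 47: C(47, 5) = 1533939; 1533939 < 1953125? YES
  n = 48: C(48, 5) = 1712304; 1712304 < 1953125? YES
  n = 49: C(49, 5) = 1906884; 1906884 < 1953125? YES
  n = 50: C(50, 5) = 2118760; 2118760 < 1953125? NO
  n = 51: C(51, 5) = 2349060; 2349060 < 1953125? NO
  n = 52: C(52, 5) = 2598960; 2598960 < 1953125? NO
The largest n with C(n, 5) < 1953125 is n = 49 (where E[X] = 1906884/1953125 ≈ 0.976325). Hence R_5(5) > 49, i.e. R_5(5) ≥ 50.

Largest n = 49; hence R_5(5) > 49.


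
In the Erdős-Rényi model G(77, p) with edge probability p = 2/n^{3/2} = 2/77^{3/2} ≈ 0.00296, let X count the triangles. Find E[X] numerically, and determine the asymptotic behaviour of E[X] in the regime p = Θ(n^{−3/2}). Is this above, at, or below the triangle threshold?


Number of potential triangles: C(77, 3) = 73150.
Each occurs with probability p³ ≈ (0.00296)³ ≈ 2.59347e-08.
By linearity: E[X] = C(77, 3)·p³ ≈ 73150 · 2.59347e-08 ≈ 0.002.
Since α = 3/2 > 1, p = c/n^{3/2} = o(1/n) is below the triangle threshold p ~ 1/n. Asymptotically E[X] ~ (c³/6)·n^{3(1−α)} = (2³/6)·n^{-1.5} → 0, so by Markov's inequality G has no triangles w.h.p.

E[X] ≈ 0.002; in regime p = Θ(1/n^{3/2}) E[X] tends to 0 (below the triangle threshold p ~ 1/n).


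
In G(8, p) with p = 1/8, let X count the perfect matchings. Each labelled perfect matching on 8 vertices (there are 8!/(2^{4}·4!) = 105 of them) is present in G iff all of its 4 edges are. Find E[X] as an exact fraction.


K_8 has 8!/(2^{4}·4!) = 105 labelled perfect matchings.
For each such perfect matching H, let X_H = 1 if all 4 edges of H are present in G. Then P[X_H = 1] = p^{4} = (1/8)^{4} = 1/4096.
By linearity: E[X] = Σ_H E[X_H] = 105 · p^{4} = 105 · 1/4096 = 105/4096.
Numerically: E[X] ≈ 0.0256348.

E[X] = 105 · (1/8)^{4} = 105/4096 ≈ 0.0256348.


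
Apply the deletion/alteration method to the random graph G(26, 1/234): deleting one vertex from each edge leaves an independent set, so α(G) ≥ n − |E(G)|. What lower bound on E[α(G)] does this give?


E[|E(G)|] = C(26, 2)·p = 325 · (1/234) = 25/18.
E[α(G)] ≥ n − E[|E(G)|] = 26 − 25/18 = 443/18.
Numerically: ≈ 24.611.
(This is only a lower bound; the true E[α(G)] may be larger.)

E[α(G)] ≥ 443/18 ≈ 24.611.


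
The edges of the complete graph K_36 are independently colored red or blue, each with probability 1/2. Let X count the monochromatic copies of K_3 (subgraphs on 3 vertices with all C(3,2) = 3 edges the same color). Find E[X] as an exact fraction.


Let X = Σ_S X_S over the C(36, 3) = 7140 subsets S of size 3, where X_S = 1 if the K_3 on S is monochromatic.
For a fixed S, the K_3 on S has C(3, 2) = 3 edges. P[all 3 edges red] = (1/2)^3, and likewise for blue, so P[monochromatic] = 2·(1/2)^3 = 2^{1 − 3} = 1/4.
By linearity: E[X] = C(36, 3) · 2^{1 − 3} = 7140 · 1/4 = 1785.
Numerically: E[X] ≈ 1785.00000.

E[X] = C(36,3)·2^(1−C(3,2)) = 1785 ≈ 1785.00000.


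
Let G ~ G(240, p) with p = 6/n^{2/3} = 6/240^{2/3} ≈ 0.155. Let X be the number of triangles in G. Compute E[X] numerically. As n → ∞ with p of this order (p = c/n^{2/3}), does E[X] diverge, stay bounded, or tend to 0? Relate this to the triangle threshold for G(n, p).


Number of potential triangles: C(240, 3) = 2275280.
Each occurs with probability p³ ≈ (0.155)³ ≈ 3.75000e-03.
By linearity: E[X] = C(240, 3)·p³ ≈ 2275280 · 3.75000e-03 ≈ 8532.300.
Since α = 2/3 < 1, p = c/n^{2/3} ≫ 1/n is above the triangle threshold p ~ 1/n. Asymptotically E[X] ~ (c³/6)·n^{3(1−α)} = (6³/6)·n^{1} → ∞; triangles are abundant w.h.p.

E[X] ≈ 8532.300; in regime p = Θ(1/n^{2/3}) E[X] diverges (above the triangle threshold p ~ 1/n).


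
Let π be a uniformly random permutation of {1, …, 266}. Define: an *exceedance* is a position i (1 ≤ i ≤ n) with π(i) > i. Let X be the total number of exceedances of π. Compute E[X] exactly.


Write X = Σ_{i=1}^{266} X_i, where X_i = 1_{π(i) > i}.
For each fixed i, π(i) is uniform over {1, …, 266} (marginal of a uniform permutation), so P[π(i) > i] = (n − i)/n. Summing: Σ_{i=1}^{266} (n − i)/n = (0 + 1 + … + 265)/266 = 266(266 − 1)/(2·266) = (266 − 1)/2.
Hence E[X] = Σ_{i=1}^{266} (266 − i)/266 = 265/2 ≈ 132.50000.

E[X] = 265/2 = 132.50000.


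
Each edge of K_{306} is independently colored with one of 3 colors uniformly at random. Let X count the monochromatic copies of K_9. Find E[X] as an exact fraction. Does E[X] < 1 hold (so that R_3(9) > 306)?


E[X] = C(306, 9) · 3^{1 − 36} = 57564745737892900 · 3^{−35} = 57564745737892900/50031545098999707.
As a reduced fraction: E[X] = 57564745737892900/50031545098999707 ≈ 1.150569.
Is E[X] < 1? NO.
Since E[X] ≥ 1, the first-moment bound is inconclusive at n = 306; it does NOT by itself certify R_3(9) > 306.

E[X] = 57564745737892900/50031545098999707 ≈ 1.150569; E[X] ≥ 1; first-moment method inconclusive here.


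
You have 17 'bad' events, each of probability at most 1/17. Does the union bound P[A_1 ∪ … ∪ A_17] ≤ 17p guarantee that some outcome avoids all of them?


Union bound: P[∪_{i=1}^{17} A_i] ≤ Σ_i P[A_i] ≤ 17·p = 17·(1/17) = 1.
Numerically: 1 ≈ 1.000.
Is 1 < 1? NO.
Since the bound 1 is ≥ 1, the union bound is uninformative here; it does NOT by itself certify existence.

17·p = 1 ≈ 1.000; existence NOT certified by the union bound.


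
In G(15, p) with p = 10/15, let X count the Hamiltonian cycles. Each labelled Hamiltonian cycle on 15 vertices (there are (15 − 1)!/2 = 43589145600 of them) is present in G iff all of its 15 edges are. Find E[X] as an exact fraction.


K_15 has (15 − 1)!/2 = 43589145600 labelled Hamiltonian cycles.
For each such Hamiltonian cycle H, let X_H = 1 if all 15 edges of H are present in G. Then P[X_H = 1] = p^{15} = (2/3)^{15} = 32768/14348907.
By linearity: E[X] = Σ_H E[X_H] = 43589145600 · p^{15} = 43589145600 · 32768/14348907 = 5877897625600/59049.
Numerically: E[X] ≈ 9.954e+07.

E[X] = 43589145600 · (2/3)^{15} = 5877897625600/59049 ≈ 9.954e+07.


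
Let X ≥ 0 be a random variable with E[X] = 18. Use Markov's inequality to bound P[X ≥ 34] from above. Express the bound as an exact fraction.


μ = E[X] = 18, a = 34.
Markov: P[X ≥ 34] ≤ μ/a = (18)/34 = 9/17.
Numerically: ≈ 0.529.
(Since a = 34 > μ = 18.000, the bound 9/17 is < 1 and informative.)

P[X ≥ 34] ≤ 9/17 ≈ 0.529.


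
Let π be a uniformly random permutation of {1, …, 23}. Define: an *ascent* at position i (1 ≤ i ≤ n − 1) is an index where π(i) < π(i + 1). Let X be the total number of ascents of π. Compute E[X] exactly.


Write X = Σ X_I over i = 1, …, 22, with X_I the indicator of one ascent.
There are 22 indicators.
For each fixed i, the pair (π(i), π(i+1)) is a uniformly random ordered pair of distinct values from {1, …, 23}; by symmetry P[π(i) < π(i+1)] = 1/2.
By linearity: E[X] = 22 · (1/2) = (23 − 1) · (1/2) = 11 ≈ 11.0000.

E[X] = 11 = 11.0000.


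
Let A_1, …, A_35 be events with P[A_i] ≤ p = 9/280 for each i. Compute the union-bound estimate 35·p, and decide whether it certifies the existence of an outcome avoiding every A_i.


Union bound: P[∪_{i=1}^{35} A_i] ≤ Σ_i P[A_i] ≤ 35·p = 35·(9/280) = 9/8.
Numerically: 9/8 ≈ 1.1250000.
Is 9/8 < 1? NO.
Since the bound 9/8 is ≥ 1, the union bound is uninformative here; it does NOT by itself certify existence.

35·p = 9/8 ≈ 1.1250000; existence NOT certified by the union bound.


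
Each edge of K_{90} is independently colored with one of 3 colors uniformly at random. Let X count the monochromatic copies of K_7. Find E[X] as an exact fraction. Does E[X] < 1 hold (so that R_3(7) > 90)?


E[X] = C(90, 7) · 3^{1 − 21} = 7471375560 · 3^{−20} = 7471375560/3486784401.
As a reduced fraction: E[X] = 830152840/387420489 ≈ 2.1427696.
Is E[X] < 1? NO.
Since E[X] ≥ 1, the first-moment bound is inconclusive at n = 90; it does NOT by itself certify R_3(7) > 90.

E[X] = 830152840/387420489 ≈ 2.1427696; E[X] ≥ 1; first-moment method inconclusive here.


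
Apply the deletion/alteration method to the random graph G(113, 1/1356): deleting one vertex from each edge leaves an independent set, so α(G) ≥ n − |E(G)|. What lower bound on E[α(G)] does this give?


E[|E(G)|] = C(113, 2)·p = 6328 · (1/1356) = 14/3.
E[α(G)] ≥ n − E[|E(G)|] = 113 − 14/3 = 325/3.
Numerically: ≈ 108.33333.
(This is only a lower bound; the true E[α(G)] may be larger.)

E[α(G)] ≥ 325/3 ≈ 108.33333.


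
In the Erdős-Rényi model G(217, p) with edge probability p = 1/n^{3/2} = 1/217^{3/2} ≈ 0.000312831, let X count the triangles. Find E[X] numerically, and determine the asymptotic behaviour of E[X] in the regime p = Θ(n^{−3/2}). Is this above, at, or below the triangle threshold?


Number of potential triangles: C(217, 3) = 1679580.
Each occurs with probability p³ ≈ (0.000312831)³ ≈ 3.06147839e-11.
By linearity: E[X] = C(217, 3)·p³ ≈ 1679580 · 3.06147839e-11 ≈ 0.000051.
Since α = 3/2 > 1, p = c/n^{3/2} = o(1/n) is below the triangle threshold p ~ 1/n. Asymptotically E[X] ~ (c³/6)·n^{3(1−α)} = (1³/6)·n^{-1.5} → 0, so by Markov's inequality G has no triangles w.h.p.

E[X] ≈ 0.000051; in regime p = Θ(1/n^{3/2}) E[X] tends to 0 (below the triangle threshold p ~ 1/n).


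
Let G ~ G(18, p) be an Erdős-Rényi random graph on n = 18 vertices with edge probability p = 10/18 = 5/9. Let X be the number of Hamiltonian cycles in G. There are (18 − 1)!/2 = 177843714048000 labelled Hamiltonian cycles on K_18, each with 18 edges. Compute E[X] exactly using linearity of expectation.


K_18 has (18 − 1)!/2 = 177843714048000 labelled Hamiltonian cycles.
For each such Hamiltonian cycle H, let X_H = 1 if all 18 edges of H are present in G. Then P[X_H = 1] = p^{18} = (5/9)^{18} = 3814697265625/150094635296999121.
By linearity: E[X] = Σ_H E[X_H] = 177843714048000 · p^{18} = 177843714048000 · 3814697265625/150094635296999121 = 930617187500000000000000/205891132094649.
Numerically: E[X] ≈ 4.52e+09.

E[X] = 177843714048000 · (5/9)^{18} = 930617187500000000000000/205891132094649 ≈ 4.52e+09.


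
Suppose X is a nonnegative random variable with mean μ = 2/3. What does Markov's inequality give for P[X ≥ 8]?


μ = E[X] = 2/3, a = 8.
Markov: P[X ≥ 8] ≤ μ/a = (2/3)/8 = 1/12.
Numerically: ≈ 0.0833.
(Since a = 8 > μ = 0.6667, the bound 1/12 is < 1 and informative.)

P[X ≥ 8] ≤ 1/12 ≈ 0.0833.


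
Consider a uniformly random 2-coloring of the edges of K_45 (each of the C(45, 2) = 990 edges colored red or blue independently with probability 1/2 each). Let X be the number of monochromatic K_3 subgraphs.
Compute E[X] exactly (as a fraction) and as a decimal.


Let X = Σ_S X_S over the C(45, 3) = 14190 subsets S of size 3, where X_S = 1 if the K_3 on S is monochromatic.
For a fixed S, the K_3 on S has C(3, 2) = 3 edges. P[all 3 edges red] = (1/2)^3, and likewise for blue, so P[monochromatic] = 2·(1/2)^3 = 2^{1 − 3} = 1/4.
By linearity: E[X] = C(45, 3) · 2^{1 − 3} = 14190 · 1/4 = 7095/2.
Numerically: E[X] ≈ 3547.50000.

E[X] = C(45,3)·2^(1−C(3,2)) = 7095/2 ≈ 3547.50000.


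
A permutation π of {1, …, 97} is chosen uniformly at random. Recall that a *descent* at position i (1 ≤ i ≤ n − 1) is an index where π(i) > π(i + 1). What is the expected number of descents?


Write X = Σ X_I over i = 1, …, 96, with X_I the indicator of one descent.
There are 96 indicators.
For each fixed i, the pair (π(i), π(i+1)) is a uniformly random ordered pair of distinct values from {1, …, 97}; by symmetry P[π(i) > π(i+1)] = 1/2.
By linearity: E[X] = 96 · (1/2) = (97 − 1) · (1/2) = 48 ≈ 48.0000.

E[X] = 48 = 48.0000.
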